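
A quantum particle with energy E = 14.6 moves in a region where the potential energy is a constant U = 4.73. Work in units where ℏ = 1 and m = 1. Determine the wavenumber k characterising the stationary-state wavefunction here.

k = 4.44

With E > U the solution is oscillatory, ψ ∝ e^{±ikx} with k = √(2m(E − U))/ℏ.
k = √(2 × 1 × 9.87) = 4.443.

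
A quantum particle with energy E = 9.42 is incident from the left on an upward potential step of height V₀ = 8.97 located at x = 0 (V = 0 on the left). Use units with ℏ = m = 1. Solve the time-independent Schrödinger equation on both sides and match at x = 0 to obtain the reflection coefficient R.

R = 0.411

The wavenumbers are k₁ = √(2mE)/ℏ = 4.341 on the left and k₂ = √(2m(E − V₀))/ℏ = 0.9487 on the right.
Matching ψ and ψ′ at x = 0 gives r = (k₁ − k₂)/(k₁ + k₂), so R = r² = 0.4112 and T = 1 − R = 0.5888.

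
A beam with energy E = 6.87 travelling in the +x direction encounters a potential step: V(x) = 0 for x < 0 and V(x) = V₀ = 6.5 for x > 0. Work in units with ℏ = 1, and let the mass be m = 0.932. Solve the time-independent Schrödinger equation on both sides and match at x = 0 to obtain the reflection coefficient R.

R = 0.388

On each side the TISE gives plane waves with k = √(2m(E − V))/ℏ: k₁ = √(2·0.932·6.87) = 3.579, k₂ = √(2·0.932·0.37) = 0.8305.
Continuity of ψ and ψ′ at the step yields the reflection amplitude r = (k₁ − k₂)/(k₁ + k₂) = 0.6233; thus R = |r|² = 0.3885, T = 0.6115.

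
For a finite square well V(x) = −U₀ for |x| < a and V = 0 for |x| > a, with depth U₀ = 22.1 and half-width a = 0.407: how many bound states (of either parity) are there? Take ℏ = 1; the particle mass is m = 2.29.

The dimensionless depth is z₀ = a√(2mU₀)/ℏ = 0.407 × √(101.2) = 4.095.
The even/odd transcendental equations gain one root per π/2 in z₀, giving N = 1 + ⌊2z₀/π⌋ = 1 + ⌊2.607⌋ = 3.

N = 3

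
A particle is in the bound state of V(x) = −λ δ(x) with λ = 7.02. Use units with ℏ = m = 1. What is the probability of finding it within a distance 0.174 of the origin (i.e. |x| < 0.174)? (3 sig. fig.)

P = 0.913

The normalised bound state is ψ = √κ e^{−κ|x|} with κ = mλ/ℏ² = 7.020.
P(|x| < d) = ∫_{−d}^{d} κ e^{−2κ|x|} dx = 1 − e^{−2κd} = 1 − e^{−2.443} = 0.9131.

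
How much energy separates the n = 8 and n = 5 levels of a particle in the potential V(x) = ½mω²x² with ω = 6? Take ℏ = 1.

E_n = ℏω(n + ½), so ΔE = (8 − 5) ℏω = 3 × 6 = 18.00.

ΔE = 18.0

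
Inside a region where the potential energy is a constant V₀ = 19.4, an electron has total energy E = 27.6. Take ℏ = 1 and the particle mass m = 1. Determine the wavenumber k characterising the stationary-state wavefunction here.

With E > V₀ the solution is oscillatory, ψ ∝ e^{±ikx} with k = √(2m(E − V₀))/ℏ.
k = √(2 × 1 × 8.2) = 4.050.

k = 4.05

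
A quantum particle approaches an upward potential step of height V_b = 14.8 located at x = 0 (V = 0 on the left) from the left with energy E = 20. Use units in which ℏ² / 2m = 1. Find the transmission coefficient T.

On each side the TISE gives plane waves with k = √(2m(E − V))/ℏ: k₁ = √(2·½·20) = 4.472, k₂ = √(2·½·5.2) = 2.280.
Matching ψ and ψ′ at x = 0 gives r = (k₁ − k₂)/(k₁ + k₂), so R = r² = 0.1054 and T = 1 − R = 0.8946.

T = 0.895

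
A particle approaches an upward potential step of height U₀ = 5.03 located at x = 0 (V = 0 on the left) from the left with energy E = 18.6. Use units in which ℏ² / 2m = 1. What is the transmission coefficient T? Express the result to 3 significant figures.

T = 0.994

On each side the TISE gives plane waves with k = √(2m(E − V))/ℏ: k₁ = √(2·½·18.6) = 4.313, k₂ = √(2·½·13.57) = 3.684.
Matching ψ and ψ′ at x = 0 gives r = (k₁ − k₂)/(k₁ + k₂), so R = r² = 0.006188 and T = 1 − R = 0.9938.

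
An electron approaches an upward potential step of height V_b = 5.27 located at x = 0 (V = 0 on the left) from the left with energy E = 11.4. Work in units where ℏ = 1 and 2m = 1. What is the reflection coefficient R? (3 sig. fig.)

R = 0.0237

The wavenumbers are k₁ = √(2mE)/ℏ = 3.376 on the left and k₂ = √(2m(E − V_b))/ℏ = 2.476 on the right.
Continuity of ψ and ψ′ at the step yields the reflection amplitude r = (k₁ − k₂)/(k₁ + k₂) = 0.1539; thus R = |r|² = 0.02368, T = 0.9763.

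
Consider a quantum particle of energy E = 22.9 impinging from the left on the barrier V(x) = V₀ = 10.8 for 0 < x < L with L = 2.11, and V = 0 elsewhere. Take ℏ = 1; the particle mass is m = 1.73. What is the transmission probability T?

T = 0.924

Above the barrier the interior wavenumber is k₂ = √(2m(E − V₀))/ℏ = 6.470, giving phase k₂L = 13.65.
Matching at both interfaces gives T⁻¹ = 1 + V₀² sin²(k₂L) / [4E(E − V₀)] = 1.082, hence T = 0.924.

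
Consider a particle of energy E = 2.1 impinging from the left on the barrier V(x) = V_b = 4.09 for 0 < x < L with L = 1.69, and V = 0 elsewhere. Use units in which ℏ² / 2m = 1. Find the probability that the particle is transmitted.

Since E < V_b the interior solution is evanescent with decay constant κ = √(2m(V_b − E))/ℏ = 1.411.
κL = 2.384, sinh(κL) = 5.378.
The exact tunnelling result is T⁻¹ = 1 + V_b² sinh²(κL) / [4E(V_b − E)] = 29.95, so T = 0.0334.

T = 0.0334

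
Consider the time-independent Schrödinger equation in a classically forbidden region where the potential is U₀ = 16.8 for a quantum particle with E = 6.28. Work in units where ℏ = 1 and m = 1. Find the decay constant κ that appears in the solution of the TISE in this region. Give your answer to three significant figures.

Since E < U₀ the TISE in this region is ψ'' = κ²ψ with κ = √(2m(U₀ − E))/ℏ.
κ = √(2 × 1 × 10.52) = 4.587.

κ = 4.59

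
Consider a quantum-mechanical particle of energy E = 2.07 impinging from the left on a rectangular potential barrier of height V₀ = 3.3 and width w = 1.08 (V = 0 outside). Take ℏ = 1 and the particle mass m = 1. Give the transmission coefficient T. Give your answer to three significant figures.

Since E < V₀ the interior solution is evanescent with decay constant κ = √(2m(V₀ − E))/ℏ = 1.568.
κw = 1.694, sinh(κw) = 2.628.
Matching ψ, ψ′ at both faces gives T = [1 + V₀² sinh²(κw) / (4E(V₀ − E))]⁻¹ = 1/8.388 = 0.119.

T = 0.119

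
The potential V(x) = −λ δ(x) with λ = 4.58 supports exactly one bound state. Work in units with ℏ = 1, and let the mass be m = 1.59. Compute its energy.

E = -16.7

The bound state is ψ(x) = √κ e^{−κ|x|}. The derivative jump ψ'(0⁺) − ψ'(0⁻) = −(2mλ/ℏ²)ψ(0) fixes κ = mλ/ℏ² = 7.282.
Then E = −ℏ²κ²/(2m) = −mλ²/(2ℏ²) = -16.68.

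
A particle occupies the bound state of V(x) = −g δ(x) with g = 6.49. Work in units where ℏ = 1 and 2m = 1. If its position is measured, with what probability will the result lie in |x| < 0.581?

P = 0.977

The normalised bound state is ψ = √κ e^{−κ|x|} with κ = mg/ℏ² = 3.245.
P(|x| < d) = ∫_{−d}^{d} κ e^{−2κ|x|} dx = 1 − e^{−2κd} = 1 − e^{−3.771} = 0.9770.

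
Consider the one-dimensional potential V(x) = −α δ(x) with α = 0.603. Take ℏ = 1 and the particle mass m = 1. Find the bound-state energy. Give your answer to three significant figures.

For x ≠ 0 the bound state is ψ ∝ e^{−κ|x|}; integrating the TISE across the delta gives the cusp condition 2κ = 2mα/ℏ², so κ = 0.6030.
Then E = −ℏ²κ²/(2m) = −mα²/(2ℏ²) = -0.1818.

E = -0.182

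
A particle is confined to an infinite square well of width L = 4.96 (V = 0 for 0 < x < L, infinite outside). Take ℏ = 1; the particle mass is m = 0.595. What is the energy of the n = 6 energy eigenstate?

The infinite-well eigenfunctions ψ_n = √(2/L) sin(nπx/L) vanish at both walls, giving E_n = n²π²ℏ²/(2mL²).
E_6 = 6² × π² / (2 × 0.595 × 4.96²) = 12.14.

E = 12.1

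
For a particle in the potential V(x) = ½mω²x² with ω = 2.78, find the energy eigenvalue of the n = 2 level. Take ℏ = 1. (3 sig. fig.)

E = 6.95

Using E_n = (n + ½)ℏω: E_2 = 2.5 × 2.78 = 6.950.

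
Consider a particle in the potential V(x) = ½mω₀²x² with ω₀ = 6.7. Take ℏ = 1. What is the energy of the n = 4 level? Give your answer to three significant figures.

E = 30.2

The oscillator eigenvalues are E_n = ℏω₀(n + ½), so E_4 = 6.7 × 4.5 = 30.15.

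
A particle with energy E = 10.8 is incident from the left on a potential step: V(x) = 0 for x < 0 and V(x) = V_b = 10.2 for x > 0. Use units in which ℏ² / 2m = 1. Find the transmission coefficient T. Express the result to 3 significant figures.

The wavenumbers are k₁ = √(2mE)/ℏ = 3.286 on the left and k₂ = √(2m(E − V_b))/ℏ = 0.7746 on the right.
Matching ψ and ψ′ at x = 0 gives r = (k₁ − k₂)/(k₁ + k₂), so R = r² = 0.3826 and T = 1 − R = 0.6174.

T = 0.617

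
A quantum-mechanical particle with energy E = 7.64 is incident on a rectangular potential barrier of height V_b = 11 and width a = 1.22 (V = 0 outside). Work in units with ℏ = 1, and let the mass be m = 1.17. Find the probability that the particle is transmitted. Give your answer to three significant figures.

E < V_b: inside the barrier ψ ∝ e^{±κx} with κ = √(2m(V_b − E))/ℏ = 2.804.
κa = 3.421, sinh(κa) = 15.28.
The exact tunnelling result is T⁻¹ = 1 + V_b² sinh²(κa) / [4E(V_b − E)] = 276.2, so T = 0.00362.

T = 0.00362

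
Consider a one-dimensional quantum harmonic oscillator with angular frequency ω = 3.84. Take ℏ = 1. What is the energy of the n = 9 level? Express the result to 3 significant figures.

The oscillator eigenvalues are E_n = ℏω(n + ½), so E_9 = 3.84 × 9.5 = 36.48.

E = 36.5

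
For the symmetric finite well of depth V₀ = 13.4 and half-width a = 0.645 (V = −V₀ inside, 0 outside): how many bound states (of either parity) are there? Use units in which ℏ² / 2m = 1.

N = 2

Define the well-strength parameter z₀ = (a/ℏ)√(2mV₀) = 0.645 × √(2·0.5·13.4) = 2.361.
A new bound state (alternating even/odd) appears each time z₀ passes a multiple of π/2, so N = ⌊2z₀/π⌋ + 1 = ⌊1.503⌋ + 1 = 2.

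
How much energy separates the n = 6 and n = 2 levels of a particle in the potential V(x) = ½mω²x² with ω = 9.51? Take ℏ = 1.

ΔE = 38.0

E_n = ℏω(n + ½), so ΔE = (6 − 2) ℏω = 4 × 9.51 = 38.04.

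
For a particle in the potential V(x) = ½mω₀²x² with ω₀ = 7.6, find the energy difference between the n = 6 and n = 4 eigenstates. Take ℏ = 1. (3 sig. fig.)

ΔE = 15.2

E_n = ℏω₀(n + ½), so ΔE = (6 − 4) ℏω₀ = 2 × 7.6 = 15.20.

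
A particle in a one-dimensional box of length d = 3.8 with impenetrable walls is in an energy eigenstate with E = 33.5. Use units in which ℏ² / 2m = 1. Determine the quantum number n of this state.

For an infinite well E_n = n²π²ℏ²/(2md²), so n = (d/πℏ)√(2mE).
n = (3.8/π) × √(2 × 0.5 × 33.5) = 7.001 → n = 7.

n = 7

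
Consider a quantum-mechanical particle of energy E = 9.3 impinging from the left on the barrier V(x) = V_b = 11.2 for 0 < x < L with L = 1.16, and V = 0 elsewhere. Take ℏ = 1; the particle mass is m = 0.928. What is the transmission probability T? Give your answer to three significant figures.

T = 0.0288

Since E < V_b the interior solution is evanescent with decay constant κ = √(2m(V_b − E))/ℏ = 1.878.
κL = 2.178, sinh(κL) = 4.359.
Matching ψ, ψ′ at both faces gives T = [1 + V_b² sinh²(κL) / (4E(V_b − E))]⁻¹ = 1/34.72 = 0.0288.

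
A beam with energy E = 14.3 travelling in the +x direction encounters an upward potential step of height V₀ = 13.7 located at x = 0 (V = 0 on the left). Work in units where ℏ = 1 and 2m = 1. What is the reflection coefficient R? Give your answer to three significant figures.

R = 0.436

On each side the TISE gives plane waves with k = √(2m(E − V))/ℏ: k₁ = √(2·½·14.3) = 3.782, k₂ = √(2·½·0.6) = 0.7746.
Matching ψ and ψ′ at x = 0 gives r = (k₁ − k₂)/(k₁ + k₂), so R = r² = 0.4356 and T = 1 − R = 0.5644.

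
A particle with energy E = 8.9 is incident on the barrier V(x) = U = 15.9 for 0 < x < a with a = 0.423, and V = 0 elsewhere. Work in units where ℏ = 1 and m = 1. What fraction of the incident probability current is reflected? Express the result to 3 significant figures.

Since E < U the interior solution is evanescent with decay constant κ = √(2m(U − E))/ℏ = 3.742.
κa = 1.583, sinh(κa) = 2.331.
Matching ψ, ψ′ at both faces gives T = [1 + U² sinh²(κa) / (4E(U − E))]⁻¹ = 1/6.514 = 0.154.
R = 1 − T = 0.846.

R = 0.846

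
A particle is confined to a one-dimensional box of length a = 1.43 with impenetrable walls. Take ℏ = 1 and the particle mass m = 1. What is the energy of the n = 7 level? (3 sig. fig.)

The infinite-well eigenfunctions ψ_n = √(2/a) sin(nπx/a) vanish at both walls, giving E_n = n²π²ℏ²/(2ma²).
E_7 = 7² × π² / (2 × 1 × 1.43²) = 118.2.

E = 118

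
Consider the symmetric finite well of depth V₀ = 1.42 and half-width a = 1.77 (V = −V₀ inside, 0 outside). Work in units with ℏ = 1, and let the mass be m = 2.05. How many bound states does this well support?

N = 3

Define the well-strength parameter z₀ = (a/ℏ)√(2mV₀) = 1.77 × √(2·2.05·1.42) = 4.271.
A new bound state (alternating even/odd) appears each time z₀ passes a multiple of π/2, so N = ⌊2z₀/π⌋ + 1 = ⌊2.719⌋ + 1 = 3.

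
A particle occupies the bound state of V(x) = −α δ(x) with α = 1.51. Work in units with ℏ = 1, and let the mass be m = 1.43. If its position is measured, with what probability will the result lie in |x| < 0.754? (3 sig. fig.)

The normalised bound state is ψ = √κ e^{−κ|x|} with κ = mα/ℏ² = 2.159.
P(|x| < d) = ∫_{−d}^{d} κ e^{−2κ|x|} dx = 1 − e^{−2κd} = 1 − e^{−3.256} = 0.9615.

P = 0.961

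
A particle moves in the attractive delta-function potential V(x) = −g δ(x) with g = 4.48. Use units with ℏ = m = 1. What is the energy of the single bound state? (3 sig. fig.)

E = -10.0

The bound state is ψ(x) = √κ e^{−κ|x|}. The derivative jump ψ'(0⁺) − ψ'(0⁻) = −(2mg/ℏ²)ψ(0) fixes κ = mg/ℏ² = 4.480.
Then E = −ℏ²κ²/(2m) = −mg²/(2ℏ²) = -10.04.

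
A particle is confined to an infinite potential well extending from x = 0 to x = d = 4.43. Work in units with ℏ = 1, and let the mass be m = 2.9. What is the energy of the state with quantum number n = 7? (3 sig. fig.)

E = 4.25

The infinite-well eigenfunctions ψ_n = √(2/d) sin(nπx/d) vanish at both walls, giving E_n = n²π²ℏ²/(2md²).
E_7 = 7² × π² / (2 × 2.9 × 4.43²) = 4.249.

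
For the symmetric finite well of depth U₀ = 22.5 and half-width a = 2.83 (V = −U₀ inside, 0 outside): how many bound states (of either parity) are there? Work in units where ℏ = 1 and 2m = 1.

N = 9

The dimensionless depth is z₀ = a√(2mU₀)/ℏ = 2.83 × √(22.50) = 13.42.
The even/odd transcendental equations gain one root per π/2 in z₀, giving N = 1 + ⌊2z₀/π⌋ = 1 + ⌊8.546⌋ = 9.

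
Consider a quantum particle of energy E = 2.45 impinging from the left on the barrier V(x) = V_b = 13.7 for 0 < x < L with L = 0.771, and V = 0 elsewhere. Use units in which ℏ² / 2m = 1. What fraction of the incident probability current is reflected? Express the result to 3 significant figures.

E < V_b: inside the barrier ψ ∝ e^{±κx} with κ = √(2m(V_b − E))/ℏ = 3.354.
κL = 2.586, sinh(κL) = 6.601.
The exact tunnelling result is T⁻¹ = 1 + V_b² sinh²(κL) / [4E(V_b − E)] = 75.17, so T = 0.0133.
R = 1 − T = 0.987.

R = 0.987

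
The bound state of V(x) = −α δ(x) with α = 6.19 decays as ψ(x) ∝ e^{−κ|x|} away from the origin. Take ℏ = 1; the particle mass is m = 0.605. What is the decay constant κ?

Integrate −(ℏ²/2m)ψ'' − αδ(x)ψ = Eψ from −ε to +ε: the ψ'' term gives ψ'(0⁺) − ψ'(0⁻) and the δ term gives −(2mα/ℏ²)ψ(0).
With ψ ∝ e^{−κ|x|} this yields −2κ = −2mα/ℏ², so κ = mα/ℏ² = 3.745.

κ = 3.74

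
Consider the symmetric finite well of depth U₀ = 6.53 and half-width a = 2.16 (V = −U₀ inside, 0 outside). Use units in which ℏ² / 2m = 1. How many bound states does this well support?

N = 4

Define the well-strength parameter z₀ = (a/ℏ)√(2mU₀) = 2.16 × √(2·0.5·6.53) = 5.520.
The even/odd transcendental equations gain one root per π/2 in z₀, giving N = 1 + ⌊2z₀/π⌋ = 1 + ⌊3.514⌋ = 4.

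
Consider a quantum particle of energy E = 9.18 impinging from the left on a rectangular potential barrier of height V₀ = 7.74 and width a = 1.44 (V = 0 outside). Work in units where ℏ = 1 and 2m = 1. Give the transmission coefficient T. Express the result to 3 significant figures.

T = 0.475

Above the barrier the interior wavenumber is k₂ = √(2m(E − V₀))/ℏ = 1.200, giving phase k₂a = 1.728.
T = [1 + V₀² sin²(k₂a) / (4E(E − V₀))]⁻¹ = 1/2.105 = 0.475.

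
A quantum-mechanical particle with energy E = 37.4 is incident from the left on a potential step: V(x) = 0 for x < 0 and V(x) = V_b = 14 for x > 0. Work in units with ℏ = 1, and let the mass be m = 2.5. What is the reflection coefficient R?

R = 0.0136

The wavenumbers are k₁ = √(2mE)/ℏ = 13.67 on the left and k₂ = √(2m(E − V_b))/ℏ = 10.82 on the right.
Matching ψ and ψ′ at x = 0 gives r = (k₁ − k₂)/(k₁ + k₂), so R = r² = 0.01362 and T = 1 − R = 0.9864.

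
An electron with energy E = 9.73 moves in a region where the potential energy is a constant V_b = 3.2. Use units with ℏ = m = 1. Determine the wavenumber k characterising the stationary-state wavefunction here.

k = 3.61

With E > V_b the solution is oscillatory, ψ ∝ e^{±ikx} with k = √(2m(E − V_b))/ℏ.
k = √(2 × 1 × 6.53) = 3.614.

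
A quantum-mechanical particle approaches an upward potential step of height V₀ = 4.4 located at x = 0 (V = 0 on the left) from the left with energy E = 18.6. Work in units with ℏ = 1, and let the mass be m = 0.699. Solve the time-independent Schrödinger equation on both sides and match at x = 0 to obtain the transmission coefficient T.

T = 0.995

The wavenumbers are k₁ = √(2mE)/ℏ = 5.099 on the left and k₂ = √(2m(E − V₀))/ℏ = 4.456 on the right.
Matching ψ and ψ′ at x = 0 gives r = (k₁ − k₂)/(k₁ + k₂), so R = r² = 0.004540 and T = 1 − R = 0.9955.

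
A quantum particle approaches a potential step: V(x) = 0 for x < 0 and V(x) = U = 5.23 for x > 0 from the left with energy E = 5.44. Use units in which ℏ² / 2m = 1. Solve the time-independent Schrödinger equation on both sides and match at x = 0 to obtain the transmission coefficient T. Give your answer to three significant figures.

T = 0.549

On each side the TISE gives plane waves with k = √(2m(E − V))/ℏ: k₁ = √(2·½·5.44) = 2.332, k₂ = √(2·½·0.21) = 0.4583.
Continuity of ψ and ψ′ at the step yields the reflection amplitude r = (k₁ − k₂)/(k₁ + k₂) = 0.6716; thus R = |r|² = 0.4510, T = 0.5490.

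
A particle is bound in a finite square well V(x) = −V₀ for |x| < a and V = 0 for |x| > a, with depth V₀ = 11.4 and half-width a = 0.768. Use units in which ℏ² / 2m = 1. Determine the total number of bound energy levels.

N = 2

The dimensionless depth is z₀ = a√(2mV₀)/ℏ = 0.768 × √(11.40) = 2.593.
A new bound state (alternating even/odd) appears each time z₀ passes a multiple of π/2, so N = ⌊2z₀/π⌋ + 1 = ⌊1.651⌋ + 1 = 2.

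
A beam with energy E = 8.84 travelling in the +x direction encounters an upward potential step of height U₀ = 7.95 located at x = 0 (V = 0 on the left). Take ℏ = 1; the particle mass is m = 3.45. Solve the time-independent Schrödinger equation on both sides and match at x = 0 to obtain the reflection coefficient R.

R = 0.269

On each side the TISE gives plane waves with k = √(2m(E − V))/ℏ: k₁ = √(2·3.45·8.84) = 7.810, k₂ = √(2·3.45·0.89) = 2.478.
Matching ψ and ψ′ at x = 0 gives r = (k₁ − k₂)/(k₁ + k₂), so R = r² = 0.2686 and T = 1 − R = 0.7314.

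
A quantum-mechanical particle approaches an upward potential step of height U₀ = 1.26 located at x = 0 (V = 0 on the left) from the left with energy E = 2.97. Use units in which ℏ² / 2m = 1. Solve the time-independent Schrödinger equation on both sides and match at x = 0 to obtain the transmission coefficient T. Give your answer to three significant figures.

The wavenumbers are k₁ = √(2mE)/ℏ = 1.723 on the left and k₂ = √(2m(E − U₀))/ℏ = 1.308 on the right.
Continuity of ψ and ψ′ at the step yields the reflection amplitude r = (k₁ − k₂)/(k₁ + k₂) = 0.1371; thus R = |r|² = 0.01881, T = 0.9812.

T = 0.981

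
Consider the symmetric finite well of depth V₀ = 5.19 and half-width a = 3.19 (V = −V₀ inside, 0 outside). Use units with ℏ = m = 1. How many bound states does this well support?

N = 7

The dimensionless depth is z₀ = a√(2mV₀)/ℏ = 3.19 × √(10.38) = 10.28.
A new bound state (alternating even/odd) appears each time z₀ passes a multiple of π/2, so N = ⌊2z₀/π⌋ + 1 = ⌊6.543⌋ + 1 = 7.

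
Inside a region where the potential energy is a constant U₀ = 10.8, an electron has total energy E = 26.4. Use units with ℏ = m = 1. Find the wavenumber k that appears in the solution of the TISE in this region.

With E > U₀ the solution is oscillatory, ψ ∝ e^{±ikx} with k = √(2m(E − U₀))/ℏ.
k = √(2 × 1 × 15.6) = 5.586.

k = 5.59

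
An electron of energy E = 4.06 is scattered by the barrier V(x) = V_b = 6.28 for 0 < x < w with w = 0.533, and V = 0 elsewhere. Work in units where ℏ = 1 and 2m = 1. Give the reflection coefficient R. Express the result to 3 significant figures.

Since E < V_b the interior solution is evanescent with decay constant κ = √(2m(V_b − E))/ℏ = 1.490.
κw = 0.7942, sinh(κw) = 0.8803.
The exact tunnelling result is T⁻¹ = 1 + V_b² sinh²(κw) / [4E(V_b − E)] = 1.848, so T = 0.541.
R = 1 − T = 0.459.

R = 0.459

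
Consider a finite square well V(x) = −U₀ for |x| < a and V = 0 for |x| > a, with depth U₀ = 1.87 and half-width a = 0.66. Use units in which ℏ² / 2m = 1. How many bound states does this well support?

Define the well-strength parameter z₀ = (a/ℏ)√(2mU₀) = 0.66 × √(2·0.5·1.87) = 0.9025.
A new bound state (alternating even/odd) appears each time z₀ passes a multiple of π/2, so N = ⌊2z₀/π⌋ + 1 = ⌊0.5746⌋ + 1 = 1.

N = 1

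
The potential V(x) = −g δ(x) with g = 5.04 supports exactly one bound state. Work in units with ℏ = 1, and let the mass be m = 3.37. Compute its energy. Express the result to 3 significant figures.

The bound state is ψ(x) = √κ e^{−κ|x|}. The derivative jump ψ'(0⁺) − ψ'(0⁻) = −(2mg/ℏ²)ψ(0) fixes κ = mg/ℏ² = 16.98.
Then E = −ℏ²κ²/(2m) = −mg²/(2ℏ²) = -42.80.

E = -42.8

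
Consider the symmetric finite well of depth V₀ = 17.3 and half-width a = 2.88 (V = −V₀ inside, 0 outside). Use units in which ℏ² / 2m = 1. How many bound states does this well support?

Define the well-strength parameter z₀ = (a/ℏ)√(2mV₀) = 2.88 × √(2·0.5·17.3) = 11.98.
The even/odd transcendental equations gain one root per π/2 in z₀, giving N = 1 + ⌊2z₀/π⌋ = 1 + ⌊7.626⌋ = 8.

N = 8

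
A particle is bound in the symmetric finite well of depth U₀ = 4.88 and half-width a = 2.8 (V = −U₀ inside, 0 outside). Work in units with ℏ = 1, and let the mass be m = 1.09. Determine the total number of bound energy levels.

N = 6

The dimensionless depth is z₀ = a√(2mU₀)/ℏ = 2.8 × √(10.64) = 9.133.
The even/odd transcendental equations gain one root per π/2 in z₀, giving N = 1 + ⌊2z₀/π⌋ = 1 + ⌊5.814⌋ = 6.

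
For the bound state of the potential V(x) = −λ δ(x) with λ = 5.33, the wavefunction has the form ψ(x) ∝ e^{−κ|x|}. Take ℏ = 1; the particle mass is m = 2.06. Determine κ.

κ = 11.0

Integrate −(ℏ²/2m)ψ'' − λδ(x)ψ = Eψ from −ε to +ε: the ψ'' term gives ψ'(0⁺) − ψ'(0⁻) and the δ term gives −(2mλ/ℏ²)ψ(0).
With ψ ∝ e^{−κ|x|} this yields −2κ = −2mλ/ℏ², so κ = mλ/ℏ² = 10.98.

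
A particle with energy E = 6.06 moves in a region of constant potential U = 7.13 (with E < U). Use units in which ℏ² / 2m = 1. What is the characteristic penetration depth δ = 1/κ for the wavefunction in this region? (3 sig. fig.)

Since E < U the TISE in this region is ψ'' = κ²ψ with κ = √(2m(U − E))/ℏ.
κ = √(2 × 0.5 × 1.07) = 1.034. The penetration depth is δ = 1/κ = 0.967.

δ = 0.967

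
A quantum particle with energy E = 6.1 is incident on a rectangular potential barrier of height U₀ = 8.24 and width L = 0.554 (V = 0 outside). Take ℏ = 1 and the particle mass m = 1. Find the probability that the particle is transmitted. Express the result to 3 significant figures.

Since E < U₀ the interior solution is evanescent with decay constant κ = √(2m(U₀ − E))/ℏ = 2.069.
κL = 1.146, sinh(κL) = 1.414.
Matching ψ, ψ′ at both faces gives T = [1 + U₀² sinh²(κL) / (4E(U₀ − E))]⁻¹ = 1/3.600 = 0.278.

T = 0.278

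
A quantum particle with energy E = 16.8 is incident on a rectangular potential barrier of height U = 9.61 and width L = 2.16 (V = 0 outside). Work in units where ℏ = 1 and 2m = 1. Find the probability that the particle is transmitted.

E > U: inside the barrier k₂ = √(2m(E − U))/ℏ = 2.681, k₂L = 5.792.
T = [1 + U² sin²(k₂L) / (4E(E − U))]⁻¹ = 1/1.043 = 0.959.

T = 0.959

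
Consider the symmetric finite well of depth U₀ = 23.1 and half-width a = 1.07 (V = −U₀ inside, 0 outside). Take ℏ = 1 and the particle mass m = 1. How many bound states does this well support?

The dimensionless depth is z₀ = a√(2mU₀)/ℏ = 1.07 × √(46.20) = 7.273.
A new bound state (alternating even/odd) appears each time z₀ passes a multiple of π/2, so N = ⌊2z₀/π⌋ + 1 = ⌊4.630⌋ + 1 = 5.

N = 5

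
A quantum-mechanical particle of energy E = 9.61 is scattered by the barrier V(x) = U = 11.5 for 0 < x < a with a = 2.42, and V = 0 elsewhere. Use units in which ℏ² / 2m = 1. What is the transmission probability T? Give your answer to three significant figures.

T = 0.00283

Since E < U the interior solution is evanescent with decay constant κ = √(2m(U − E))/ℏ = 1.375.
κa = 3.327, sinh(κa) = 13.91.
The exact tunnelling result is T⁻¹ = 1 + U² sinh²(κa) / [4E(U − E)] = 353.1, so T = 0.00283.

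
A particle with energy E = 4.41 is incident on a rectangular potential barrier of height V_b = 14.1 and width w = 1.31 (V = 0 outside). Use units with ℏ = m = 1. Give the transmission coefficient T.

E < V_b: inside the barrier ψ ∝ e^{±κx} with κ = √(2m(V_b − E))/ℏ = 4.402.
κw = 5.767, sinh(κw) = 159.8.
Matching ψ, ψ′ at both faces gives T = [1 + V_b² sinh²(κw) / (4E(V_b − E))]⁻¹ = 1/29700 = 0.0000337.

T = 0.0000337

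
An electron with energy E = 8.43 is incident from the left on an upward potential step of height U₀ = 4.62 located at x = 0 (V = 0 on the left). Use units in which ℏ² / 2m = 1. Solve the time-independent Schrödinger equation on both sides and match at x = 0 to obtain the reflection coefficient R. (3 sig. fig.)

The wavenumbers are k₁ = √(2mE)/ℏ = 2.903 on the left and k₂ = √(2m(E − U₀))/ℏ = 1.952 on the right.
Matching ψ and ψ′ at x = 0 gives r = (k₁ − k₂)/(k₁ + k₂), so R = r² = 0.03841 and T = 1 − R = 0.9616.

R = 0.0384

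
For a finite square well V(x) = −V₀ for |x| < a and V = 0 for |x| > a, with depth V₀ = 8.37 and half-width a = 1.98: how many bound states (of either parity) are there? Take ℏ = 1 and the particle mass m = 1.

N = 6

The dimensionless depth is z₀ = a√(2mV₀)/ℏ = 1.98 × √(16.74) = 8.101.
A new bound state (alternating even/odd) appears each time z₀ passes a multiple of π/2, so N = ⌊2z₀/π⌋ + 1 = ⌊5.157⌋ + 1 = 6.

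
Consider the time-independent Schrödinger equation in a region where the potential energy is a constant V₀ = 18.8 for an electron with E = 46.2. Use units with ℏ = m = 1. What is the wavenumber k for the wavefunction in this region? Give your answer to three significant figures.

With E > V₀ the solution is oscillatory, ψ ∝ e^{±ikx} with k = √(2m(E − V₀))/ℏ.
k = √(2 × 1 × 27.4) = 7.403.

k = 7.40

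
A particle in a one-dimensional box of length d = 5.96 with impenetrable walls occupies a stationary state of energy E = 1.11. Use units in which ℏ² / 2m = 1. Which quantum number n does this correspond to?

For an infinite well E_n = n²π²ℏ²/(2md²), so n = (d/πℏ)√(2mE).
n = (5.96/π) × √(2 × 0.5 × 1.11) = 1.999 → n = 2.

n = 2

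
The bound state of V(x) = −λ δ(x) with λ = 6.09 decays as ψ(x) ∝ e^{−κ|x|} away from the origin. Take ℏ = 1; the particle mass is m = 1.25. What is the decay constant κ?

Integrating the TISE across x = 0 gives the cusp condition ψ'(0⁺) − ψ'(0⁻) = −(2mλ/ℏ²)ψ(0).
With ψ ∝ e^{−κ|x|} this yields −2κ = −2mλ/ℏ², so κ = mλ/ℏ² = 7.613.

κ = 7.61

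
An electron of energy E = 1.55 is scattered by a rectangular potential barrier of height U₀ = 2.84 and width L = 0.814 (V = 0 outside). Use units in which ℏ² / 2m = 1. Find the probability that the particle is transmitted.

Since E < U₀ the interior solution is evanescent with decay constant κ = √(2m(U₀ − E))/ℏ = 1.136.
κL = 0.9245, sinh(κL) = 1.062.
The exact tunnelling result is T⁻¹ = 1 + U₀² sinh²(κL) / [4E(U₀ − E)] = 2.137, so T = 0.468.

T = 0.468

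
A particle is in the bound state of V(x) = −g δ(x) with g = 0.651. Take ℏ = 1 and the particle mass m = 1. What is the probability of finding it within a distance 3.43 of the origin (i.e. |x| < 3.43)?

P = 0.989

The normalised bound state is ψ = √κ e^{−κ|x|} with κ = mg/ℏ² = 0.6510.
P(|x| < d) = ∫_{−d}^{d} κ e^{−2κ|x|} dx = 1 − e^{−2κd} = 1 − e^{−4.466} = 0.9885.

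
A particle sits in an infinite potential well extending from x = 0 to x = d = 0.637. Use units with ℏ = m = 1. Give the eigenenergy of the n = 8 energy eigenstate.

The infinite-well eigenfunctions ψ_n = √(2/d) sin(nπx/d) vanish at both walls, giving E_n = n²π²ℏ²/(2md²).
E_8 = 8² × π² / (2 × 1 × 0.637²) = 778.3.

E = 778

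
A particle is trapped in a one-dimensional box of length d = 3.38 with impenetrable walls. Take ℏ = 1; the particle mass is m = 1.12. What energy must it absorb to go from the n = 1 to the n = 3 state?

E_n = n²π²ℏ²/(2md²), so ΔE = (3² − 1²) π²ℏ²/(2md²).
ΔE = 8 × π² / (2 × 1.12 × 3.38²) = 3.085.

ΔE = 3.09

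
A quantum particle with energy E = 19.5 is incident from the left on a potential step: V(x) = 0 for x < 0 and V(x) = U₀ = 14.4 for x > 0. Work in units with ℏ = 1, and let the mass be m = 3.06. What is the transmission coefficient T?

The wavenumbers are k₁ = √(2mE)/ℏ = 10.92 on the left and k₂ = √(2m(E − U₀))/ℏ = 5.587 on the right.
Matching ψ and ψ′ at x = 0 gives r = (k₁ − k₂)/(k₁ + k₂), so R = r² = 0.1045 and T = 1 − R = 0.8955.

T = 0.895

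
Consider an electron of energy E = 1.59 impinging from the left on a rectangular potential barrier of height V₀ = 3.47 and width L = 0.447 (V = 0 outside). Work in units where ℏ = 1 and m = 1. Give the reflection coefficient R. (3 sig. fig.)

Since E < V₀ the interior solution is evanescent with decay constant κ = √(2m(V₀ − E))/ℏ = 1.939.
κL = 0.8668, sinh(κL) = 0.9794.
The exact tunnelling result is T⁻¹ = 1 + V₀² sinh²(κL) / [4E(V₀ − E)] = 1.966, so T = 0.509.
R = 1 − T = 0.491.

R = 0.491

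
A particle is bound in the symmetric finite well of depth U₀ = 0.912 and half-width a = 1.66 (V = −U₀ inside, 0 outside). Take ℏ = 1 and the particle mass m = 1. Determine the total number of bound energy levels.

Define the well-strength parameter z₀ = (a/ℏ)√(2mU₀) = 1.66 × √(2·1·0.912) = 2.242.
The even/odd transcendental equations gain one root per π/2 in z₀, giving N = 1 + ⌊2z₀/π⌋ = 1 + ⌊1.427⌋ = 2.

N = 2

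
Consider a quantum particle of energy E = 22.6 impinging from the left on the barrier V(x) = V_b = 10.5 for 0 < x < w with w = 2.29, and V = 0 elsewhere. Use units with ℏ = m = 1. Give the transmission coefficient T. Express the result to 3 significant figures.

E > V_b: inside the barrier k₂ = √(2m(E − V_b))/ℏ = 4.919, k₂w = 11.27.
Matching at both interfaces gives T⁻¹ = 1 + V_b² sin²(k₂w) / [4E(E − V_b)] = 1.094, hence T = 0.914.

T = 0.914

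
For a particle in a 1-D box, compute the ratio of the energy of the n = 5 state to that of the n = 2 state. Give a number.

E_n = n²π²ℏ²/(2mL²) so the ratio is n₂²/n₁² = 25/4 = 6.25.

6.25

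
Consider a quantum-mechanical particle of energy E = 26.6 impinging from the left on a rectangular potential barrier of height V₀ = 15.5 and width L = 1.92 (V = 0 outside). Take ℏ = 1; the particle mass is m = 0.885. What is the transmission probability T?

T = 0.887

Above the barrier the interior wavenumber is k₂ = √(2m(E − V₀))/ℏ = 4.432, giving phase k₂L = 8.510.
T = [1 + V₀² sin²(k₂L) / (4E(E − V₀))]⁻¹ = 1/1.128 = 0.887.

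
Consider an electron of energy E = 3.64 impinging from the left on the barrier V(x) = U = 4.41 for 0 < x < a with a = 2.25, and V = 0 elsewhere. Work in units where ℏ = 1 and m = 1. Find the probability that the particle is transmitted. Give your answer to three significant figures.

E < U: inside the barrier ψ ∝ e^{±κx} with κ = √(2m(U − E))/ℏ = 1.241.
κa = 2.792, sinh(κa) = 8.128.
Matching ψ, ψ′ at both faces gives T = [1 + U² sinh²(κa) / (4E(U − E))]⁻¹ = 1/115.6 = 0.00865.

T = 0.00865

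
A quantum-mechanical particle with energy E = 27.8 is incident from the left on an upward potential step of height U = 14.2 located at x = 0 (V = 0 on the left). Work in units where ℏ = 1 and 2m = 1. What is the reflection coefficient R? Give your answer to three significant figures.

On each side the TISE gives plane waves with k = √(2m(E − V))/ℏ: k₁ = √(2·½·27.8) = 5.273, k₂ = √(2·½·13.6) = 3.688.
Continuity of ψ and ψ′ at the step yields the reflection amplitude r = (k₁ − k₂)/(k₁ + k₂) = 0.1769; thus R = |r|² = 0.03128, T = 0.9687.

R = 0.0313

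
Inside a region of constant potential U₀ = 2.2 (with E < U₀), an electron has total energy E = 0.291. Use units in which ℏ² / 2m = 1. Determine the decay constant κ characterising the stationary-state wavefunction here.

κ = 1.38

Since E < U₀ the TISE in this region is ψ'' = κ²ψ with κ = √(2m(U₀ − E))/ℏ.
κ = √(2 × 0.5 × 1.909) = 1.382.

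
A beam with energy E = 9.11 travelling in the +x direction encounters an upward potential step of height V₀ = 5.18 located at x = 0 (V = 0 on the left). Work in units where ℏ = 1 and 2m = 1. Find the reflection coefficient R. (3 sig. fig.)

R = 0.0429

The wavenumbers are k₁ = √(2mE)/ℏ = 3.018 on the left and k₂ = √(2m(E − V₀))/ℏ = 1.982 on the right.
Matching ψ and ψ′ at x = 0 gives r = (k₁ − k₂)/(k₁ + k₂), so R = r² = 0.04291 and T = 1 − R = 0.9571.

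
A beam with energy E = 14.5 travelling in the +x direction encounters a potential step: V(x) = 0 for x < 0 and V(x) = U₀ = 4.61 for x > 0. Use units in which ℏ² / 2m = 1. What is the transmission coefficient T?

T = 0.991

On each side the TISE gives plane waves with k = √(2m(E − V))/ℏ: k₁ = √(2·½·14.5) = 3.808, k₂ = √(2·½·9.89) = 3.145.
Matching ψ and ψ′ at x = 0 gives r = (k₁ − k₂)/(k₁ + k₂), so R = r² = 0.009095 and T = 1 − R = 0.9909.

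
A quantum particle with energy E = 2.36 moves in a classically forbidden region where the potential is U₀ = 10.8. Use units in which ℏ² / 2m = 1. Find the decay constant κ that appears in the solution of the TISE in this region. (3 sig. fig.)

κ = 2.91

Since E < U₀ the TISE in this region is ψ'' = κ²ψ with κ = √(2m(U₀ − E))/ℏ.
κ = √(2 × 0.5 × 8.44) = 2.905.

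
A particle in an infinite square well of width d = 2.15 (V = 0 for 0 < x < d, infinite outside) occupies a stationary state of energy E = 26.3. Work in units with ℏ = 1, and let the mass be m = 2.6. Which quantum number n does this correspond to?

From E_n = n²π²ℏ²/(2md²) invert to n = √(2md²E)/(πℏ).
n = (2.15/π) × √(2 × 2.6 × 26.3) = 8.003 → n = 8.

n = 8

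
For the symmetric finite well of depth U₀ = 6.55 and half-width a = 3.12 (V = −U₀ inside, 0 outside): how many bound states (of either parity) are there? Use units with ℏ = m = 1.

N = 8

The dimensionless depth is z₀ = a√(2mU₀)/ℏ = 3.12 × √(13.10) = 11.29.
The even/odd transcendental equations gain one root per π/2 in z₀, giving N = 1 + ⌊2z₀/π⌋ = 1 + ⌊7.189⌋ = 8.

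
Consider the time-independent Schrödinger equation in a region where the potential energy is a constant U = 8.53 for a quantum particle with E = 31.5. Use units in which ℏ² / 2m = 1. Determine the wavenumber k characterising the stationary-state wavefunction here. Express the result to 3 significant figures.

k = 4.79

With E > U the solution is oscillatory, ψ ∝ e^{±ikx} with k = √(2m(E − U))/ℏ.
k = √(2 × 0.5 × 22.97) = 4.793.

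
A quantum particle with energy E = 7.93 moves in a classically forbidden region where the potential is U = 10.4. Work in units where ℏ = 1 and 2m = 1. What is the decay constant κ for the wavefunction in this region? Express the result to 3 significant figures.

Since E < U the TISE in this region is ψ'' = κ²ψ with κ = √(2m(U − E))/ℏ.
κ = √(2 × 0.5 × 2.47) = 1.572.

κ = 1.57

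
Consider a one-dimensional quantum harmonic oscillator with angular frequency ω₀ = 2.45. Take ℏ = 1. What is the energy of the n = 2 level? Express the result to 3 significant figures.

E = 6.13

Using E_n = (n + ½)ℏω₀: E_2 = 2.5 × 2.45 = 6.125.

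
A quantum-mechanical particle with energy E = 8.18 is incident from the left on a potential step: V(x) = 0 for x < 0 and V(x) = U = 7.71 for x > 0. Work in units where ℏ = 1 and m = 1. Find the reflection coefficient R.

On each side the TISE gives plane waves with k = √(2m(E − V))/ℏ: k₁ = √(2·1·8.18) = 4.045, k₂ = √(2·1·0.47) = 0.9695.
Matching ψ and ψ′ at x = 0 gives r = (k₁ − k₂)/(k₁ + k₂), so R = r² = 0.3761 and T = 1 − R = 0.6239.

R = 0.376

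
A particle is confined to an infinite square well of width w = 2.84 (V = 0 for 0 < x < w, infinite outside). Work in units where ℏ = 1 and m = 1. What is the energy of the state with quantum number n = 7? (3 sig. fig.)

E = 30.0

Requiring ψ(0) = ψ(w) = 0 quantises k = nπ/w, hence E_n = ℏ²k²/2m = n²π²ℏ²/(2mw²).
E_7 = 7² × π² / (2 × 1 × 2.84²) = 29.98.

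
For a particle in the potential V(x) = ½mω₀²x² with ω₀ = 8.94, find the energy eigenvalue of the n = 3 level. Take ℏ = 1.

E = 31.3

Using E_n = (n + ½)ℏω₀: E_3 = 3.5 × 8.94 = 31.29.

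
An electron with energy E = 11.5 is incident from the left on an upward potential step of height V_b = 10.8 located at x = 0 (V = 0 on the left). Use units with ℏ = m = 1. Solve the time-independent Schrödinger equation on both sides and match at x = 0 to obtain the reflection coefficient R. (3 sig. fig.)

R = 0.365

On each side the TISE gives plane waves with k = √(2m(E − V))/ℏ: k₁ = √(2·1·11.5) = 4.796, k₂ = √(2·1·0.7) = 1.183.
Matching ψ and ψ′ at x = 0 gives r = (k₁ − k₂)/(k₁ + k₂), so R = r² = 0.3651 and T = 1 − R = 0.6349.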